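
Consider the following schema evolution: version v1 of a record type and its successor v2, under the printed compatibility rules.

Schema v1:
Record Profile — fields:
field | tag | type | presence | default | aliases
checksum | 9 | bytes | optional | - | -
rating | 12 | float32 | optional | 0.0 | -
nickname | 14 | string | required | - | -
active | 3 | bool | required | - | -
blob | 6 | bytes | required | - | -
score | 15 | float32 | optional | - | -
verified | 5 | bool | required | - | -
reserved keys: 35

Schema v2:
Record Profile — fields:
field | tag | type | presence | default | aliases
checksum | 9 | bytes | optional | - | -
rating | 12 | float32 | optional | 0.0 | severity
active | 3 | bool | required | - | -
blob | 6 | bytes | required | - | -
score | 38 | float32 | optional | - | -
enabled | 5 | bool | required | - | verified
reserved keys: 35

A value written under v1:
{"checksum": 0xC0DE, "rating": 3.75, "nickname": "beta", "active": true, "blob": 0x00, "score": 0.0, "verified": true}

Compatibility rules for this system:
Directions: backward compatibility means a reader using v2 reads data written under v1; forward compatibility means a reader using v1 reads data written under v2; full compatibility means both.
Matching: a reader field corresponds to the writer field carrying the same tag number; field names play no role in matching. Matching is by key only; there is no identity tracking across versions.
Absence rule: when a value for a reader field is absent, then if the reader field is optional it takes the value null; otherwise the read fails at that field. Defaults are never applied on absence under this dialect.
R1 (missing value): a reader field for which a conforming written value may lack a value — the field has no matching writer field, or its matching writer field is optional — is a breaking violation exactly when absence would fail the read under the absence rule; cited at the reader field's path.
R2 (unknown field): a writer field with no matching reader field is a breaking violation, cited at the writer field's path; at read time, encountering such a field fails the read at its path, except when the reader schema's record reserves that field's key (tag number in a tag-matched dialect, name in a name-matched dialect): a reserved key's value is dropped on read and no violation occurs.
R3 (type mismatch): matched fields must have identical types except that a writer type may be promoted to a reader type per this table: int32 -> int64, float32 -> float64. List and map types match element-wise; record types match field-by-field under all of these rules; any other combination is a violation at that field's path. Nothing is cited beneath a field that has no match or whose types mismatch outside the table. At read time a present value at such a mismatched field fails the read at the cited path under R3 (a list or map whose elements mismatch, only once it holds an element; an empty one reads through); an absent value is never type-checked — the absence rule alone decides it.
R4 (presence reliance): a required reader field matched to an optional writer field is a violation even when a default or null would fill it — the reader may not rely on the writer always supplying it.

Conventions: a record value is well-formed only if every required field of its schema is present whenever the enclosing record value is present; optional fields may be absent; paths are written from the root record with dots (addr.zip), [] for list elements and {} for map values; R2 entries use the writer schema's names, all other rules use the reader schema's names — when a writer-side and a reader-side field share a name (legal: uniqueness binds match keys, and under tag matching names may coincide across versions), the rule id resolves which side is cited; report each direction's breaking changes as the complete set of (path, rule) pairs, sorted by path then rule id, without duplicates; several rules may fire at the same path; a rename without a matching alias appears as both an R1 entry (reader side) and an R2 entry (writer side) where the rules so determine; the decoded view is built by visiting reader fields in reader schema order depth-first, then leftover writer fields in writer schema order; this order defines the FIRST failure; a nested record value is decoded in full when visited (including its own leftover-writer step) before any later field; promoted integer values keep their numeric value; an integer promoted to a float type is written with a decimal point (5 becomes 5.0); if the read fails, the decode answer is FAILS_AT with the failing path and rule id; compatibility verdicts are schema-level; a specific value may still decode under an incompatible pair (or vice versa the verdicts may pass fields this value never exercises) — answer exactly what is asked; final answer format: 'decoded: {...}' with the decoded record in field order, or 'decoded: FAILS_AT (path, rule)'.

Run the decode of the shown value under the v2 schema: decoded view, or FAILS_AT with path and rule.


decoded: FAILS_AT (nickname, R2)

in Profile below, arrows point writer -> reader
decode walk for Profile under reader schema v2:
  checksum := 0xC0DE
  rating := 3.75
  active := true
  blob := 0x00
  score := null (absent, optional -> null)
  enabled := true (from writer verified)
  read fails at nickname under R2 (unknown field)
  => FAILS_AT (nickname, R2)
the rest of the Profile diff is inert for this question:
  field score in record Profile: tag 15 changed to 38 -> schema-level compatibility only; this Profile value's decode is unchanged
  renamed field verified to enabled in record Profile (alias verified declared on the renamed field) -> no rule fires on it and the decoded Profile view is identical with or without it


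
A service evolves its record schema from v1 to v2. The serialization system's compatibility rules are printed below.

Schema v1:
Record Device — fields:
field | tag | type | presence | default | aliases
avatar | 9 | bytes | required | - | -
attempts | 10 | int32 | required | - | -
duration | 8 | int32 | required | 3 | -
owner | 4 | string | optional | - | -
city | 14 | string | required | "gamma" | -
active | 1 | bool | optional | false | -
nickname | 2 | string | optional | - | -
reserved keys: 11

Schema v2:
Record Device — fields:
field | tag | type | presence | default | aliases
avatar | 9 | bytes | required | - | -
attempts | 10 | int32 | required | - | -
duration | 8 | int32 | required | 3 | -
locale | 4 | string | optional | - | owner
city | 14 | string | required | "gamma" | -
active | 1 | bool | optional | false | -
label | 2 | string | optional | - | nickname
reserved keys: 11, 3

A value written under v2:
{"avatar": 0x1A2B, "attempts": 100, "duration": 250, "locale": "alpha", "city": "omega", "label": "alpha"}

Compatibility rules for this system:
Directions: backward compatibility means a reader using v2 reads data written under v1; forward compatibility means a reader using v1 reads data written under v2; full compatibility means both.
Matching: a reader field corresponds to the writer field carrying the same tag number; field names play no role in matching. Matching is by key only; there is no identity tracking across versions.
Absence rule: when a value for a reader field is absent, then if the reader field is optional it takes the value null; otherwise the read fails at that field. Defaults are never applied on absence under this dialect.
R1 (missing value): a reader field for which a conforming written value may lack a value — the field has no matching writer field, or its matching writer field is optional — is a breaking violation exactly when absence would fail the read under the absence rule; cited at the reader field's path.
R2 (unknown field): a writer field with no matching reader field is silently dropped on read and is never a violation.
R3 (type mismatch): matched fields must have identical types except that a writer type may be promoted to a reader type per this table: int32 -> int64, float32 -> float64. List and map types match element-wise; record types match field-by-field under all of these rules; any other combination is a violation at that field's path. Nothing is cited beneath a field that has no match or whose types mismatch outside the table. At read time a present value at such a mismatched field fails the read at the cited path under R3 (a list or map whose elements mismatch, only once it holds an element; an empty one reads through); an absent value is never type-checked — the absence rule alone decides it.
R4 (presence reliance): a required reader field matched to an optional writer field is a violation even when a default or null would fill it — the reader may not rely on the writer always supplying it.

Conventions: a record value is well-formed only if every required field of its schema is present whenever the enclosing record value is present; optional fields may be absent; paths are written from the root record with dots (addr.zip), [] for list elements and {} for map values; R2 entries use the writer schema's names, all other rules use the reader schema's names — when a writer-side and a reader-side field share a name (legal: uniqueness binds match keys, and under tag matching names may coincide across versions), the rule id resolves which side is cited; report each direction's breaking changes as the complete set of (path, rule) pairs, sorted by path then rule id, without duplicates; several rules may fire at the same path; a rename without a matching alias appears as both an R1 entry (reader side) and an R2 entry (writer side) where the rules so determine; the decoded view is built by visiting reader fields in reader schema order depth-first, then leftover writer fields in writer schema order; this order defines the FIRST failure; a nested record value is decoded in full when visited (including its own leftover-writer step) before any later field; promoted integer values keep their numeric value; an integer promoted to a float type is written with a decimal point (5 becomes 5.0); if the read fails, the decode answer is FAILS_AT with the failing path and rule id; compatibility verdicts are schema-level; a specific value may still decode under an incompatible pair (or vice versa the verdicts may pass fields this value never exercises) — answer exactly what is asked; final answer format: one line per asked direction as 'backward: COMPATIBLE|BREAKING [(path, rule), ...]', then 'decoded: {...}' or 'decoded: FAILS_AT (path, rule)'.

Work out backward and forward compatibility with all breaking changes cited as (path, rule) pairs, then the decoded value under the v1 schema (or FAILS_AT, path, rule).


in Device below, arrows point writer -> reader
backward pass over Device, reader schema v2, writer schema v1:
  avatar <- avatar (bytes -> bytes, writer required)
  attempts <- attempts (int32 -> int32, writer required)
  duration <- duration (int32 -> int32, writer required)
  locale <- owner (string -> string, writer optional)
  city <- city (string -> string, writer required)
  active <- active (bool -> bool, writer optional)
  label <- nickname (string -> string, writer optional)
  nothing fires on Device: backward is COMPATIBLE
forward pass over Device, reader schema v1, writer schema v2:
  avatar <- avatar (bytes -> bytes, writer required)
  attempts <- attempts (int32 -> int32, writer required)
  duration <- duration (int32 -> int32, writer required)
  owner <- locale (string -> string, writer optional)
  city <- city (string -> string, writer required)
  active <- active (bool -> bool, writer optional)
  nickname <- label (string -> string, writer optional)
  nothing fires on Device: forward is COMPATIBLE
decoding the Device value with the v1 reader:
  avatar := 0x1A2B
  attempts := 100
  duration := 250
  owner := "alpha" (from writer locale)
  city := "omega"
  active := null (not supplied -> null)
  nickname := "alpha" (from writer label)
  => decoded: {"avatar": 0x1A2B, "attempts": 100, "duration": 250, "owner": "alpha", "city": "omega", "active": null, "nickname": "alpha"}

backward: COMPATIBLE []; forward: COMPATIBLE []; decoded: {"avatar": 0x1A2B, "attempts": 100, "duration": 250, "owner": "alpha", "city": "omega", "active": null, "nickname": "alpha"}


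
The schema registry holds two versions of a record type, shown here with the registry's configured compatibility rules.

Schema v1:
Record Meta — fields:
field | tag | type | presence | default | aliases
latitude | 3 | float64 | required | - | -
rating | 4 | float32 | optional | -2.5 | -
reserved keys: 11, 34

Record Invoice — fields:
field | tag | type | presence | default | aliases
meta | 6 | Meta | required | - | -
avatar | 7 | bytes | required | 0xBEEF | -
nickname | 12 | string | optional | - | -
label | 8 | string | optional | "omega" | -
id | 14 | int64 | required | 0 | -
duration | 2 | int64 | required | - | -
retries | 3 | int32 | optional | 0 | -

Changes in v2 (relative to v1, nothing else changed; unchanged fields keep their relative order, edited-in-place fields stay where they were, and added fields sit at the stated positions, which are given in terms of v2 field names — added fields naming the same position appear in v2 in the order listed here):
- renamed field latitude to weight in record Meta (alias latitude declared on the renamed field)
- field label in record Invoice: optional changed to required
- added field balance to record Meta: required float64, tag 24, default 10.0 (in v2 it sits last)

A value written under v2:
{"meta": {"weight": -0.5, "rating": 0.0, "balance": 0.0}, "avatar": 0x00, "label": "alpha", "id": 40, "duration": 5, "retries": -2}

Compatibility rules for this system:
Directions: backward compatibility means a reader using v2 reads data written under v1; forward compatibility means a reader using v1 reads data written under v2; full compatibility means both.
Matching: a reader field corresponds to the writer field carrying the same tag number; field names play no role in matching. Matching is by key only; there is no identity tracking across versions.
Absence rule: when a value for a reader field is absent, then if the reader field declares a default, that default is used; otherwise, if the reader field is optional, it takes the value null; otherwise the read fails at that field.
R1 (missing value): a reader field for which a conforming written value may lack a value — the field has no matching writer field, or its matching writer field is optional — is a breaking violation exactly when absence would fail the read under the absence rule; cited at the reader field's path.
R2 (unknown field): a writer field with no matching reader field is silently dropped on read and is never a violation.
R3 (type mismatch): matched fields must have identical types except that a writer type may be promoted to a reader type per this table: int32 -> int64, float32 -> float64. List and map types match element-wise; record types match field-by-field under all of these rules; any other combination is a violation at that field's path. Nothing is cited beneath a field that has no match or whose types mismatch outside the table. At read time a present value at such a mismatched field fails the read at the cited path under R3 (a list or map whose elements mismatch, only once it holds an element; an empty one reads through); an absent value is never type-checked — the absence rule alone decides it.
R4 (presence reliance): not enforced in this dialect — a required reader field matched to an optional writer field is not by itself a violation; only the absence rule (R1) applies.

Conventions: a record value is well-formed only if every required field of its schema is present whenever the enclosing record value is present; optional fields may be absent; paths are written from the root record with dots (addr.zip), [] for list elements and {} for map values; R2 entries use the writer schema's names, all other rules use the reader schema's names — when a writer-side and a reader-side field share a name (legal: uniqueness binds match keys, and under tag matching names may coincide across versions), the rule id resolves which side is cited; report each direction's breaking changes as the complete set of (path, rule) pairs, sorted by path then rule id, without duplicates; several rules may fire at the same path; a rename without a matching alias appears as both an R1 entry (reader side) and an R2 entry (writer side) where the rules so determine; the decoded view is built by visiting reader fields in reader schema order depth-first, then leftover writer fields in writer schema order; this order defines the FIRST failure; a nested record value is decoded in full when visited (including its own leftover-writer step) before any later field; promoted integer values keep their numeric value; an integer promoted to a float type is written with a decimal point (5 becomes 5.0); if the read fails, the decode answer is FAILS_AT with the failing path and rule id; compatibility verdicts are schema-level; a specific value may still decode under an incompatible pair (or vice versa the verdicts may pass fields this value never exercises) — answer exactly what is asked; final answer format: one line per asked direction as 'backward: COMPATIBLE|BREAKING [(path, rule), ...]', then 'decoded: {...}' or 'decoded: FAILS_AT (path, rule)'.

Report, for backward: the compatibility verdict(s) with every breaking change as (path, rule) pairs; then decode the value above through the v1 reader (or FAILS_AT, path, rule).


backward: COMPATIBLE []; decoded: {"meta": {"latitude": -0.5, "rating": 0.0}, "avatar": 0x00, "nickname": null, "label": "alpha", "id": 40, "duration": 5, "retries": -2}

each type pair in Invoice: writer, then reader
checking backward for Invoice: reader v2 against writer v1:
  meta <- meta (Meta -> Meta, writer required)
  avatar <- avatar (bytes -> bytes, writer required)
  nickname <- nickname (string -> string, writer optional)
  label <- label (string -> string, writer optional)
  id <- id (int64 -> int64, writer required)
  duration <- duration (int64 -> int64, writer required)
  retries <- retries (int32 -> int32, writer optional)
  meta.weight <- meta.latitude (float64 -> float64, writer required)
  meta.rating <- meta.rating (float32 -> float32, writer optional)
  meta.balance: no writer-side match
  => backward verdict for Invoice: COMPATIBLE, no violations
decode (reader v1):
  meta.latitude := -0.5 (from writer weight)
  meta.rating := 0.0
  writer meta.balance: no reader field; dropped
  avatar := 0x00
  nickname := null (missing; optional => null)
  label := "alpha"
  id := 40
  duration := 5
  retries := -2
  => decoded: {"meta": {"latitude": -0.5, "rating": 0.0}, "avatar": 0x00, "nickname": null, "label": "alpha", "id": 40, "duration": 5, "retries": -2}
the other Invoice changes do not affect what is asked:
  renamed field latitude to weight in record Meta (alias latitude declared on the renamed field) -> triggers nothing under Invoice's printed rules — same verdict
  field label in record Invoice: optional changed to required -> triggers nothing under Invoice's printed rules — same verdict
  added field balance to record Meta: required float64, tag 24, default 10.0 (in v2 it sits last) -> triggers nothing under Invoice's printed rules — same verdict


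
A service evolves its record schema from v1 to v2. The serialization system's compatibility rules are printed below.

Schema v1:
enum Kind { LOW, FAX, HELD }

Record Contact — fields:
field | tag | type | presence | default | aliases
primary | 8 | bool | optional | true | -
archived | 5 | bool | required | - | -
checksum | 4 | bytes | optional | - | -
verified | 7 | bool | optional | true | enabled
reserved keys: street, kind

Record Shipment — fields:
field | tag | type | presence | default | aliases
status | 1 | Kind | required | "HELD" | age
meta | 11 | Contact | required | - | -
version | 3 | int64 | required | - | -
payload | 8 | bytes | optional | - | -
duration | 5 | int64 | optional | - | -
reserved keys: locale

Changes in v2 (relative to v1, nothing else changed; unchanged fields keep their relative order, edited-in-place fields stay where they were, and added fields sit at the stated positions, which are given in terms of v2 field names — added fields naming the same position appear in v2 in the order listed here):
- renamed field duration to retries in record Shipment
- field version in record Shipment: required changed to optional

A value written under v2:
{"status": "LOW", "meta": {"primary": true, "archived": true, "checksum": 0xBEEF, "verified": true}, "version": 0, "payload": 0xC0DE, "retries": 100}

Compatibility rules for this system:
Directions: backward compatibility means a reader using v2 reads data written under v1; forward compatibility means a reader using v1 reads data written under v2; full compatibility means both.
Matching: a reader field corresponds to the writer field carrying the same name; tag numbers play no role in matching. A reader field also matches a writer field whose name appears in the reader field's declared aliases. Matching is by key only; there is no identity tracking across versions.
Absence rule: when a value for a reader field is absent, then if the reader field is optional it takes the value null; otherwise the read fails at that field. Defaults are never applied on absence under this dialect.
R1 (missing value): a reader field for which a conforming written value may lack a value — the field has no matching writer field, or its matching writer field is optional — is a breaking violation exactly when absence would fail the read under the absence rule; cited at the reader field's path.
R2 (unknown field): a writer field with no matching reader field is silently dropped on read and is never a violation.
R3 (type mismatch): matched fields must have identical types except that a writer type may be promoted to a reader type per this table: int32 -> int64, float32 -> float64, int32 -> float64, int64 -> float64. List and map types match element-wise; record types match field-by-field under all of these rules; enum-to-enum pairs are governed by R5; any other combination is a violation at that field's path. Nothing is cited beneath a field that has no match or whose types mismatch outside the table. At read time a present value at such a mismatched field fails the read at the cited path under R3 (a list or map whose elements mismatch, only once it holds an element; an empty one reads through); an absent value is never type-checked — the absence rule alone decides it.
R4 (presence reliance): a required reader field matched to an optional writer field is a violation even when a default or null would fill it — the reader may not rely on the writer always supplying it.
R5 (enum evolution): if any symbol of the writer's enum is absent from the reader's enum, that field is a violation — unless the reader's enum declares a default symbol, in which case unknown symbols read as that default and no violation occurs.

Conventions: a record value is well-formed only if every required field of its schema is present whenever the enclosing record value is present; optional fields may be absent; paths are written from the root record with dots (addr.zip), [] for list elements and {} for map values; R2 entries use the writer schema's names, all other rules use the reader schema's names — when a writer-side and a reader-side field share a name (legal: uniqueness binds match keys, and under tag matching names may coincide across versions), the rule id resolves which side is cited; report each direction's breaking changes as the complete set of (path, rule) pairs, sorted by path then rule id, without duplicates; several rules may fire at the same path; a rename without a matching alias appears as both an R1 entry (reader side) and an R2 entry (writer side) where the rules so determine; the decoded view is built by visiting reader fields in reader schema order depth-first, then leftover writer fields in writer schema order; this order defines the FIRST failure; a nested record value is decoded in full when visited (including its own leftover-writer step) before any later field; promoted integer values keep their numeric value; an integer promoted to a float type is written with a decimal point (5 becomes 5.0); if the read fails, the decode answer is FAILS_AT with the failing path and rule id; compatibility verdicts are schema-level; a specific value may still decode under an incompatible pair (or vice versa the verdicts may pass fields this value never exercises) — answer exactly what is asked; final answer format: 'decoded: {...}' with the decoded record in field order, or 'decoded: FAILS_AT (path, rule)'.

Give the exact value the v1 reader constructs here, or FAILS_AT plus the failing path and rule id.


decoded: {"status": "LOW", "meta": {"primary": true, "archived": true, "checksum": 0xBEEF, "verified": true}, "version": 0, "payload": 0xC0DE, "duration": null}

in Shipment below, arrows point writer -> reader
migrating the Shipment value to v1:
  status := "LOW"
  meta.primary := true
  meta.archived := true
  meta.checksum := 0xBEEF
  meta.verified := true
  version := 0
  payload := 0xC0DE
  duration := null (not supplied -> null)
  writer retries: unmatched, discarded
  => decoded: {"status": "LOW", "meta": {"primary": true, "archived": true, "checksum": 0xBEEF, "verified": true}, "version": 0, "payload": 0xC0DE, "duration": null}
remaining Shipment differences; none change what is asked:
  field version in record Shipment: required changed to optional -> changes Shipment's schema-level verdicts only — the decode of this value is the same


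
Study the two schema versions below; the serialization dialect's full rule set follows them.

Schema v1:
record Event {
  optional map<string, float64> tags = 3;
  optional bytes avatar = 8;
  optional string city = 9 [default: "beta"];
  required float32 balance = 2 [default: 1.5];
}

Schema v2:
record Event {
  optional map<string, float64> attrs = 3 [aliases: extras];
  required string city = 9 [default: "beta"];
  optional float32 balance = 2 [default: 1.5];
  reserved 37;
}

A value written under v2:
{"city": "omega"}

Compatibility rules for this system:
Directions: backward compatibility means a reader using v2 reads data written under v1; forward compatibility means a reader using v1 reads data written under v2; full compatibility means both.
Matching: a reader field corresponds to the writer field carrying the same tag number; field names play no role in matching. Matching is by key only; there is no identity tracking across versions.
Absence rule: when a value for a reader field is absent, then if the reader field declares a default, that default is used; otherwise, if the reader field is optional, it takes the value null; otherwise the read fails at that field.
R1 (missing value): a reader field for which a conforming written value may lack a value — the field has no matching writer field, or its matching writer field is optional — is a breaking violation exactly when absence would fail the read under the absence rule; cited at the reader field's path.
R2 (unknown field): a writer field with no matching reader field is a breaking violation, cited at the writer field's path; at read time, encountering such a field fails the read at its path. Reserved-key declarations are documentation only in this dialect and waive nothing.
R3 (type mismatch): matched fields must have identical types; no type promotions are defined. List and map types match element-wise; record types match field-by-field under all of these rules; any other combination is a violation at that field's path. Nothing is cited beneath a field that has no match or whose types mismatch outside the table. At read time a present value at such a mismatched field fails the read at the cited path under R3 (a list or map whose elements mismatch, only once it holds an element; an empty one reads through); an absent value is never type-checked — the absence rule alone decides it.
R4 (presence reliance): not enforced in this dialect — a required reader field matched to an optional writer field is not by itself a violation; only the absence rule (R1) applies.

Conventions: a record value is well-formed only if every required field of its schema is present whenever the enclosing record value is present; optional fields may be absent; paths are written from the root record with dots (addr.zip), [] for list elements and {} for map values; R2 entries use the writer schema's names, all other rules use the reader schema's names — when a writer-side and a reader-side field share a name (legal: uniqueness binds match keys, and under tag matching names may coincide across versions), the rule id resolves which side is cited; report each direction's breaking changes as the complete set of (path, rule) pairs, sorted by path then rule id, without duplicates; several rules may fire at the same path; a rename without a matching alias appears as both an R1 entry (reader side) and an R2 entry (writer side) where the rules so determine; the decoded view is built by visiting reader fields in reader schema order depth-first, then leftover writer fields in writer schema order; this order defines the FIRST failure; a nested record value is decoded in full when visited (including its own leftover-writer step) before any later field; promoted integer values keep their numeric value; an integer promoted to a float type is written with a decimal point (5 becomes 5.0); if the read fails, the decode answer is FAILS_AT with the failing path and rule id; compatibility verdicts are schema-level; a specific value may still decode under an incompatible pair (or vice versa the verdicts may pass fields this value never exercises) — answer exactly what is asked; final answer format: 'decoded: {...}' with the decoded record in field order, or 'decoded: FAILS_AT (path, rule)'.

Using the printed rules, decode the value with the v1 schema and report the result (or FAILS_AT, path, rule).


decoded: {"tags": null, "avatar": null, "city": "omega", "balance": 1.5}

the writer's type comes first in each Event pair
decode (reader v1):
  tags := null (absent, optional -> null)
  avatar := null (absent, optional -> null)
  city := "omega"
  balance := 1.5 (absent -> default)
  => decoded: {"tags": null, "avatar": null, "city": "omega", "balance": 1.5}
ruling out the remaining Event differences:
  field balance in record Event: required changed to optional -> no rule fires on it and the decoded Event view is identical with or without it
  field city in record Event: optional changed to required -> no rule fires on it and the decoded Event view is identical with or without it
  removed field avatar from record Event -> a verdict-level change on Event — the shown value reads the same
  renamed field tags to attrs in record Event -> no rule fires on it and the decoded Event view is identical with or without it


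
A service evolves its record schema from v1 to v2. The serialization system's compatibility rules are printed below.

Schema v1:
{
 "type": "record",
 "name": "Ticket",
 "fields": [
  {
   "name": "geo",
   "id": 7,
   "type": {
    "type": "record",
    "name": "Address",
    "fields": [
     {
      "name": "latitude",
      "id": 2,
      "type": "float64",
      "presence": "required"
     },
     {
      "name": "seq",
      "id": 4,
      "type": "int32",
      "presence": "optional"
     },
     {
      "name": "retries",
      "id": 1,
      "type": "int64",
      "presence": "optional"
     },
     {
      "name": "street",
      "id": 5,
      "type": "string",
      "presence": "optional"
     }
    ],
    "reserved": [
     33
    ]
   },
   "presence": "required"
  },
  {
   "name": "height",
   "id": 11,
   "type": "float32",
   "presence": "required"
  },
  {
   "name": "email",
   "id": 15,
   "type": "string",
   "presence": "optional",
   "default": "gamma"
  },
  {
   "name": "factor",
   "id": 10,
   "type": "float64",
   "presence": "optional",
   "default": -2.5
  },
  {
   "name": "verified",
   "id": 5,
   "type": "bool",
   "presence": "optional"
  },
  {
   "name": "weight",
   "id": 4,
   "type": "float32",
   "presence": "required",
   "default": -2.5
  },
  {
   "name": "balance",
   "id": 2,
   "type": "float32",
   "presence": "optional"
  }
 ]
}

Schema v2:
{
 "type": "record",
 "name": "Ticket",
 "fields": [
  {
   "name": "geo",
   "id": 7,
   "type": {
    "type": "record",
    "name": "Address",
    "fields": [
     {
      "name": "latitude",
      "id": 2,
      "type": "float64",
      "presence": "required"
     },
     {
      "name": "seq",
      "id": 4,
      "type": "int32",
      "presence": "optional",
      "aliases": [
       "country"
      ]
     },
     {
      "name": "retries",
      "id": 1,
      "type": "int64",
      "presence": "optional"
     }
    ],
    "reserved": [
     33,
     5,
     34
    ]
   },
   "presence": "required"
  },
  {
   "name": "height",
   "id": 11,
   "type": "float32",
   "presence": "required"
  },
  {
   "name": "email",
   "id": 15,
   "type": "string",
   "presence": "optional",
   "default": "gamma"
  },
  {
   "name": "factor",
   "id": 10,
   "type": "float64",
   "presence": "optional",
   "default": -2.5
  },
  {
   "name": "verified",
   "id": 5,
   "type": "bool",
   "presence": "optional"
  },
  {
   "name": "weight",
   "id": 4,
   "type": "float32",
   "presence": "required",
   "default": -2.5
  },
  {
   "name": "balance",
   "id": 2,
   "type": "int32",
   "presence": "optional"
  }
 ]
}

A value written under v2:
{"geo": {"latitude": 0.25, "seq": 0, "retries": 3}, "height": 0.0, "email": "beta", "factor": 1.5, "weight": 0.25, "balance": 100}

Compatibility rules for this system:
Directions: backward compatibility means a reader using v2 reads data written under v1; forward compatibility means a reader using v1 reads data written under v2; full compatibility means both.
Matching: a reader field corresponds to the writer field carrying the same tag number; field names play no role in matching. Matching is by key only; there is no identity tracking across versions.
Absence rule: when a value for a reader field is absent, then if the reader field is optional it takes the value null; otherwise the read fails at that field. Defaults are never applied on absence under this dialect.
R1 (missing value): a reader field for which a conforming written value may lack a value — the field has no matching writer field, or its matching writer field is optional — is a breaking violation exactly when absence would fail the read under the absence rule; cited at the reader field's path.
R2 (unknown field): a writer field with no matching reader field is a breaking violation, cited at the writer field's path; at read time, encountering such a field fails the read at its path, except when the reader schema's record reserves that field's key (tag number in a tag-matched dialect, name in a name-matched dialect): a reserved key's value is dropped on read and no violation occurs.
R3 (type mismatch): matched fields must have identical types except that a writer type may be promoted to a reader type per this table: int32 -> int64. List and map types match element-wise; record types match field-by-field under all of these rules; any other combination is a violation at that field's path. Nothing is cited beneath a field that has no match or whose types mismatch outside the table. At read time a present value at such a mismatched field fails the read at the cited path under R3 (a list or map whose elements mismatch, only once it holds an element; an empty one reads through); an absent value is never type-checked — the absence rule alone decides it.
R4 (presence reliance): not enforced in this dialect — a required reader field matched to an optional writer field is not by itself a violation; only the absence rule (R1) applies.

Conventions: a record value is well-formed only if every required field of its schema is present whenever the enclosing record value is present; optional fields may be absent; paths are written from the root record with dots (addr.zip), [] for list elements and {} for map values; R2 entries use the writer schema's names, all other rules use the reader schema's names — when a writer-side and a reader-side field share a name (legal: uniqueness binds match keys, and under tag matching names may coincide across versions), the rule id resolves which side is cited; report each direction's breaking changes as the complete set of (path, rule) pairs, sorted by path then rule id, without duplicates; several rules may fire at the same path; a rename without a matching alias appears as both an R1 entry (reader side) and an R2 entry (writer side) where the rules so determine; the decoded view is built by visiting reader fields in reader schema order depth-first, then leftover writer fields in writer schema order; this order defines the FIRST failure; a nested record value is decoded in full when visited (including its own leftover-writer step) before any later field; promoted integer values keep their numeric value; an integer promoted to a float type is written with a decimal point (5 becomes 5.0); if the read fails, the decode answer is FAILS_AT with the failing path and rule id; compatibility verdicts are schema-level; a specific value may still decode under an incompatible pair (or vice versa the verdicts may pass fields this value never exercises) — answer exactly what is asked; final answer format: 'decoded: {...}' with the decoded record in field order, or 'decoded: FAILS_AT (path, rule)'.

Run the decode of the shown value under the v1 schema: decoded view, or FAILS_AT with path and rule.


in Ticket below, arrows point writer -> reader
decoding the Ticket value with the v1 reader:
  geo.latitude := 0.25
  geo.seq := 0
  geo.retries := 3
  geo.street := null (not supplied -> null)
  height := 0.0
  email := "beta"
  factor := 1.5
  verified := null (not supplied -> null)
  weight := 0.25
  read fails at balance under R3
  => FAILS_AT (balance, R3)
diffs on Ticket not affecting the asked answer:
  removed field street from record Address (its key 5 joins the reserved list) -> triggers nothing under the printed rules; the Ticket answer is the same either way

decoded: FAILS_AT (balance, R3)


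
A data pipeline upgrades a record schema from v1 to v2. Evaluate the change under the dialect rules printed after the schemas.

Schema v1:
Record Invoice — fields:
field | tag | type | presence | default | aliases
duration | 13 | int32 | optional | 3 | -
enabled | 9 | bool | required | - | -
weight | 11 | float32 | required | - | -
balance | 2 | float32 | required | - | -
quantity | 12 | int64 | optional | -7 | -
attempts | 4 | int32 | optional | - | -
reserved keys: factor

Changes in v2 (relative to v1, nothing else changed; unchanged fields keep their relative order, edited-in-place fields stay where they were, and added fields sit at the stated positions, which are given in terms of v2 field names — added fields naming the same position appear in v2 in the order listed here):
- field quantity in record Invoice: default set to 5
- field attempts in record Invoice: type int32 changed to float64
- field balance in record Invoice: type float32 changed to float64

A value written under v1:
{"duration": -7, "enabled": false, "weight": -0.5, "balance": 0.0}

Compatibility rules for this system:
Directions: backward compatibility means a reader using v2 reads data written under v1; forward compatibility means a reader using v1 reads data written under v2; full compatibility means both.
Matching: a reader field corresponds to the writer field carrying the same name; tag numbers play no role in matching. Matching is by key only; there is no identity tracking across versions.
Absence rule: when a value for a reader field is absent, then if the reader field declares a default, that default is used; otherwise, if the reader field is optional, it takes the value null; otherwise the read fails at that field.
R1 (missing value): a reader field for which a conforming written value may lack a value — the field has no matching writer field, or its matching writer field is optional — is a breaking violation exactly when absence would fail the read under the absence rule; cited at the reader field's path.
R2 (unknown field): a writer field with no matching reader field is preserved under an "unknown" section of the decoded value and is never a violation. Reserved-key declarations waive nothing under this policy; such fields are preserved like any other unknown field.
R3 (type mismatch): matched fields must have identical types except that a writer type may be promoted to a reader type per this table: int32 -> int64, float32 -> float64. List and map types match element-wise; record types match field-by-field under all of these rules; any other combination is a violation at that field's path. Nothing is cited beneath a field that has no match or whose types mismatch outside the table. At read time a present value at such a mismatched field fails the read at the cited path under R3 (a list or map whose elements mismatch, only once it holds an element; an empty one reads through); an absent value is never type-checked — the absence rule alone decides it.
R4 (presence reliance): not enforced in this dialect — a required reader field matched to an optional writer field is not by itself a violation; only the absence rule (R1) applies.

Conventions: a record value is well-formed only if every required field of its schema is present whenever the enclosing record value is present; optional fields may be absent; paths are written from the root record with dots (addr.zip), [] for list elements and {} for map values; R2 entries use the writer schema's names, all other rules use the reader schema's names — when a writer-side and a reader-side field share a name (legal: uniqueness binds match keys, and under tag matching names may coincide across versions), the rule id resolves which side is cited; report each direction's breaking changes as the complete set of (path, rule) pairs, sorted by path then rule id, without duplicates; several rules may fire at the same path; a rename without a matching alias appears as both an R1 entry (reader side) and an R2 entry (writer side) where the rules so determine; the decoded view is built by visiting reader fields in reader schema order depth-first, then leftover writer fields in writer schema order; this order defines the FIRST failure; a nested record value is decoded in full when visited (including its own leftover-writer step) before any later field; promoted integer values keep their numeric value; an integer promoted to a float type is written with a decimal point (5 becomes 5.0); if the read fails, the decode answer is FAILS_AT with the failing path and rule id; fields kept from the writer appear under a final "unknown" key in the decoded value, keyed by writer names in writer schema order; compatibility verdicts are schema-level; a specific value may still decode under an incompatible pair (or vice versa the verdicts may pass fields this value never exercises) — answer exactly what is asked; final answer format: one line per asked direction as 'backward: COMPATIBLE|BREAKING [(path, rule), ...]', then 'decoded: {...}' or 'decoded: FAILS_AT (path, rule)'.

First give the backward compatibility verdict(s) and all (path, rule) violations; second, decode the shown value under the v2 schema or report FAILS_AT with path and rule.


backward: BREAKING [(attempts, R3)]; decoded: {"duration": -7, "enabled": false, "weight": -0.5, "balance": 0.0, "quantity": 5, "attempts": null}

arrows below run writer -> reader for Invoice
backward analysis of Invoice with v2 as reader and v1 as writer:
  int32 -> int32, writer optional: duration aligns to duration
  bool -> bool, writer required: enabled aligns to enabled
  float32 -> float32, writer required: weight aligns to weight
  float32 -> float64, writer required: balance aligns to balance
  int64 -> int64, writer optional: quantity aligns to quantity
  int32 -> float64, writer optional: attempts aligns to attempts
  rule R3 violated at attempts
  => 1 violation(s): backward is BREAKING for Invoice
decode walk for Invoice under reader schema v2:
  duration := -7
  enabled := false
  weight := -0.5
  balance := 0.0 (float32 -> float64)
  quantity := 5 (missing; default applied)
  attempts := null (missing; optional => null)
  => decoded: {"duration": -7, "enabled": false, "weight": -0.5, "balance": 0.0, "quantity": 5, "attempts": null}
the other Invoice changes do not affect what is asked:
  field balance in record Invoice: type float32 changed to float64 -> its effect on Invoice is confined to the forward direction, not asked
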